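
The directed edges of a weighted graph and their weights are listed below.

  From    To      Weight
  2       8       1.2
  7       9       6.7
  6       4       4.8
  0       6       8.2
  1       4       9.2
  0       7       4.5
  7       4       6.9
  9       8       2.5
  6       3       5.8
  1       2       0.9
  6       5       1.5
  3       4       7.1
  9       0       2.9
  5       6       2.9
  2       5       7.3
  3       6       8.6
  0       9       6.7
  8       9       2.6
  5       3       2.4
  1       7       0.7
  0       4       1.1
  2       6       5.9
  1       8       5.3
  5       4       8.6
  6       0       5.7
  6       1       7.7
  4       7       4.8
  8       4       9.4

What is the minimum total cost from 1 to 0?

7.6

Running Dijkstra from 1:
1: 0
7: 0.7  (via 1)
2: 0.9  (via 1)
8: 2.1  (via 2)
9: 4.7  (via 8)
6: 6.8  (via 2)
0: 7.6  (via 9)
Shortest route: 1 → 2 → 8 → 9 → 0 = 7.6.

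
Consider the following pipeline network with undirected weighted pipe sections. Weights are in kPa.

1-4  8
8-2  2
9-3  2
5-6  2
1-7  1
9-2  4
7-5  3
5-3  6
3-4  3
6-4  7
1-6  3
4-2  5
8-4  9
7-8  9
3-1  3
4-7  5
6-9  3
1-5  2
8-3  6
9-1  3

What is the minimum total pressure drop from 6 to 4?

7 kPa

Candidate routes:
6 - 4: 7 = 7
6 - 1 - 7 - 4: 3+1+5 = 9
6 - 9 - 3 - 4: 3+2+3 = 8
6 - 1 - 3 - 4: 3+3+3 = 9
The minimum is 7 kPa via 6 - 4.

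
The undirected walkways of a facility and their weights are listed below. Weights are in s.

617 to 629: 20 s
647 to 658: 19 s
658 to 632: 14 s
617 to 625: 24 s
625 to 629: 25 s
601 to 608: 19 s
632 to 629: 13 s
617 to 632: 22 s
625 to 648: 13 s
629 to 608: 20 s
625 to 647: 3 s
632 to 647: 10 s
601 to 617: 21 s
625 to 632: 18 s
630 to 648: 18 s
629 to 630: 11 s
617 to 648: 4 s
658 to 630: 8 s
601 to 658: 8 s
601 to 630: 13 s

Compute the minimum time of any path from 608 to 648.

44 s

Compare a few routes:
608 → 601 → 630 → 648: 19+13+18 = 50
608 → 601 → 617 → 648: 19+21+4 = 44
608 → 601 → 658 → 630 → 648: 19+8+8+18 = 53
608 → 629 → 630 → 648: 20+11+18 = 49
Cheapest is 608 → 601 → 617 → 648 at 44 s.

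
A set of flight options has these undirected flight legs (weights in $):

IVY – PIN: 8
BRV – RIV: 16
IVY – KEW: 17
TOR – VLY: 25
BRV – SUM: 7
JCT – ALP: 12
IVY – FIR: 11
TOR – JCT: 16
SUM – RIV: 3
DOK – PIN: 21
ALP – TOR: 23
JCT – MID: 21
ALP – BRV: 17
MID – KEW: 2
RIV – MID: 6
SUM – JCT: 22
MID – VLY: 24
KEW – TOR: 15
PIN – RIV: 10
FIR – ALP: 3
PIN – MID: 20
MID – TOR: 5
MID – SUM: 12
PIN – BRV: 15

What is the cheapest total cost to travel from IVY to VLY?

$43

Running Dijkstra from IVY:
IVY: 0
PIN: 8  (via IVY)
FIR: 11  (via IVY)
ALP: 14  (via FIR)
KEW: 17  (via IVY)
RIV: 18  (via PIN)
MID: 19  (via KEW)
SUM: 21  (via RIV)
BRV: 23  (via PIN)
TOR: 24  (via MID)
JCT: 26  (via ALP)
DOK: 29  (via PIN)
VLY: 43  (via MID)
Shortest route: IVY–KEW–MID–VLY = $43.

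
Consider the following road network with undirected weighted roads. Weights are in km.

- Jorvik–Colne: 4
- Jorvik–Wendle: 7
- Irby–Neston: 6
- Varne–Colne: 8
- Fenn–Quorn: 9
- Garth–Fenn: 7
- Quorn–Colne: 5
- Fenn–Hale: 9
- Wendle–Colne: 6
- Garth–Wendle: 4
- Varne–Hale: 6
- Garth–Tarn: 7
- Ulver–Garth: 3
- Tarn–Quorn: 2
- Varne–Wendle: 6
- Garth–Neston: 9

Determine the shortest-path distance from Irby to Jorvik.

26 km

Running Dijkstra from Irby:
Irby: 0
Neston: 6  (via Irby)
Garth: 15  (via Neston)
Ulver: 18  (via Garth)
Wendle: 19  (via Garth)
Tarn: 22  (via Garth)
Fenn: 22  (via Garth)
Quorn: 24  (via Tarn)
Colne: 25  (via Wendle)
Varne: 25  (via Wendle)
Jorvik: 26  (via Wendle)
Shortest route: Irby → Neston → Garth → Wendle → Jorvik = 26 km.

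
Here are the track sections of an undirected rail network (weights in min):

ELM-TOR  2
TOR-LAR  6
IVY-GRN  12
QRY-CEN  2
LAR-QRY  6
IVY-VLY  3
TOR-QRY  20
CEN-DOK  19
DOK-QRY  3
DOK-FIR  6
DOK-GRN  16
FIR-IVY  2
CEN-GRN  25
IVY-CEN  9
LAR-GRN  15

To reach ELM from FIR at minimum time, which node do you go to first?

DOK

Candidate routes:
FIR–IVY–CEN–QRY–LAR–TOR–ELM: 2+9+2+6+6+2 = 27
FIR–DOK–QRY–LAR–TOR–ELM: 6+3+6+6+2 = 23
The minimum is 23 min via FIR–DOK–QRY–LAR–TOR–ELM.
So from FIR the first move is to DOK.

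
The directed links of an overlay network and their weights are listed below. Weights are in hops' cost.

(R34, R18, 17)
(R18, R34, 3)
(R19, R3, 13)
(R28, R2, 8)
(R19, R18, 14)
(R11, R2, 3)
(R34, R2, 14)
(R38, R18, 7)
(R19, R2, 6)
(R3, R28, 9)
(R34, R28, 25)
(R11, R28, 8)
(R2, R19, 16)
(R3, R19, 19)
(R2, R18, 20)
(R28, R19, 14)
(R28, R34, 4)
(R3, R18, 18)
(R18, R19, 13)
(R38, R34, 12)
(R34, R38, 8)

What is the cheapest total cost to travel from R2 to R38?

31 hops' cost

Compare a few routes:
R2 - R19 - R3 - R28 - R34 - R38: 16+13+9+4+8 = 50
R2 - R19 - R18 - R34 - R38: 16+14+3+8 = 41
R2 - R18 - R34 - R38: 20+3+8 = 31
Cheapest is R2 - R18 - R34 - R38 at 31 hops' cost.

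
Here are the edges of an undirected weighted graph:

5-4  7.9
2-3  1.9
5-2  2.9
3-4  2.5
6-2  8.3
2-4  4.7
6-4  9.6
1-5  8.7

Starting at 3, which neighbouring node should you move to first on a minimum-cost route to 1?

2

Enumerating some paths:
3 - 4 - 5 - 1: 2.5+7.9+8.7 = 19.1
3 - 2 - 5 - 1: 1.9+2.9+8.7 = 13.5
3 - 4 - 2 - 5 - 1: 2.5+4.7+2.9+8.7 = 18.8
3 - 2 - 4 - 5 - 1: 1.9+4.7+7.9+8.7 = 23.2
The minimum is 13.5 via 3 - 2 - 5 - 1.
So from 3 the first move is to 2.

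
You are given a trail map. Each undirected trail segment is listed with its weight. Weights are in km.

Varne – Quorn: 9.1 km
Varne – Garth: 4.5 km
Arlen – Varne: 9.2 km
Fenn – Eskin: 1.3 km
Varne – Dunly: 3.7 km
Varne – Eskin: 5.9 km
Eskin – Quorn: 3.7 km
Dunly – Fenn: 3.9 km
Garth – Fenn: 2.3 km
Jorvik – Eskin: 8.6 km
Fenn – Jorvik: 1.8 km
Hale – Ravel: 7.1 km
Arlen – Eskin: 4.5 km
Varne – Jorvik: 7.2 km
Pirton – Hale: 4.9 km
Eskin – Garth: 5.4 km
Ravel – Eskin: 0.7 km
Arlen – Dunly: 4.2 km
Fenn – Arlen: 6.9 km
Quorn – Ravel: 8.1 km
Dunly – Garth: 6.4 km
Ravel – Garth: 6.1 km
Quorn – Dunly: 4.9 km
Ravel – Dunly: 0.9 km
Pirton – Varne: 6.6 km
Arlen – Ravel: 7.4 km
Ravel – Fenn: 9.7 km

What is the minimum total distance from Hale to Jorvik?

10.9 km

Running Dijkstra from Hale:
Hale: 0
Pirton: 4.9  (via Hale)
Ravel: 7.1  (via Hale)
Eskin: 7.8  (via Ravel)
Dunly: 8  (via Ravel)
Fenn: 9.1  (via Eskin)
Jorvik: 10.9  (via Fenn)
Shortest route: Hale → Ravel → Eskin → Fenn → Jorvik = 10.9 km.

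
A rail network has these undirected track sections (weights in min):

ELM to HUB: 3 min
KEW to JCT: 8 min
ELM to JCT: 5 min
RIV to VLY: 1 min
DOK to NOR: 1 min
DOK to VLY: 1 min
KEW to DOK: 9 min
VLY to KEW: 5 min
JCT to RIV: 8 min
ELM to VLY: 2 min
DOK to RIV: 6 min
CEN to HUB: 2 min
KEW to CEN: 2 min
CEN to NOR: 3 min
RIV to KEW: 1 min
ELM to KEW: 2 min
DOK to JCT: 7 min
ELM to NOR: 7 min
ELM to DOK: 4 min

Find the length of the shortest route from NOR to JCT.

8 min

Candidate routes:
NOR → DOK → JCT: 1+7 = 8
NOR → DOK → VLY → ELM → JCT: 1+1+2+5 = 9
The minimum is 8 min via NOR → DOK → JCT.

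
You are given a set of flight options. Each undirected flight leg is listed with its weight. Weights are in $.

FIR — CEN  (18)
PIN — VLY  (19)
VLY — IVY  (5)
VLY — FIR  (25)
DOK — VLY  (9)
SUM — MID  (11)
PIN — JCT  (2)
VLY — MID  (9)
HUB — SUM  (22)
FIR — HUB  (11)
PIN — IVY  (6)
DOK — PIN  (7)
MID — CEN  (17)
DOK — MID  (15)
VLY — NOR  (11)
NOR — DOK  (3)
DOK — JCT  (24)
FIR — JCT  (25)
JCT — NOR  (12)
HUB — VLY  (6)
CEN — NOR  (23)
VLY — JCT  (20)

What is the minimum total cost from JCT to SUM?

Shortest distances from JCT:
JCT: 0
PIN: 2  (via JCT)
IVY: 8  (via PIN)
DOK: 9  (via PIN)
NOR: 12  (via JCT)
VLY: 13  (via IVY)
HUB: 19  (via VLY)
MID: 22  (via VLY)
FIR: 25  (via JCT)
SUM: 33  (via MID)
Shortest route: JCT–PIN–IVY–VLY–MID–SUM = $33.

$33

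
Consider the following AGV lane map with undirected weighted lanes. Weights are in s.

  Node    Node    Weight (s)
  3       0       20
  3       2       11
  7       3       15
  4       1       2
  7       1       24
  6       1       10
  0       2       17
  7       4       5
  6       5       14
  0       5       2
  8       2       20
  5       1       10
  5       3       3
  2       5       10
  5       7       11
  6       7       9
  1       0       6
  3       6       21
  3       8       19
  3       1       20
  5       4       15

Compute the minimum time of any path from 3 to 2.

11 s

Enumerating some paths:
3 - 5 - 2: 3+10 = 13
3 - 2: 11 = 11
3 - 5 - 0 - 2: 3+2+17 = 22
Cheapest is 3 - 2 at 11 s.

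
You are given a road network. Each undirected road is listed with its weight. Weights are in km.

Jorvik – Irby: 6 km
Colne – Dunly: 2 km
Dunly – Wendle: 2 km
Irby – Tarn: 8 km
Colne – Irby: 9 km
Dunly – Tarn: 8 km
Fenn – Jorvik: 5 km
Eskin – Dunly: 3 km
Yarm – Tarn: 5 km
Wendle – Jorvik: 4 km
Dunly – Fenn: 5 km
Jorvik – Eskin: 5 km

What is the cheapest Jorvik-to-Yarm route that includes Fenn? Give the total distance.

Shortest Jorvik→Fenn: Jorvik → Fenn = 5
Best Fenn to Yarm: Fenn → Dunly → Tarn → Yarm costing 18
Total via Fenn: 5 + 18 = 23 km.

23 km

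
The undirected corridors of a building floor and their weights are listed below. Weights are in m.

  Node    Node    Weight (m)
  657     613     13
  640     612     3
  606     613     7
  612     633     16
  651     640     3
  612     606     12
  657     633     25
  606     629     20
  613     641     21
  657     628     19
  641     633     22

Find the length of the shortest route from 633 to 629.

48 m

Running Dijkstra from 633:
633: 0
612: 16  (via 633)
640: 19  (via 612)
641: 22  (via 633)
651: 22  (via 640)
657: 25  (via 633)
606: 28  (via 612)
613: 35  (via 606)
628: 44  (via 657)
629: 48  (via 606)
Shortest route: 633 → 612 → 606 → 629 = 48 m.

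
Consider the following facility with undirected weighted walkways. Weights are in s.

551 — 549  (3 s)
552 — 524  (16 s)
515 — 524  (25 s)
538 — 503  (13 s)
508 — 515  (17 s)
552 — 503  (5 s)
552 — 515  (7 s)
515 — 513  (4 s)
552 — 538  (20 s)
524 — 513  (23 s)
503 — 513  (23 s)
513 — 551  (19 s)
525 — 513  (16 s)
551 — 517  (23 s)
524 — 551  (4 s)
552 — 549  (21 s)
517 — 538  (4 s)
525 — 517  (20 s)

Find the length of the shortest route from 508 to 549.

Running Dijkstra from 508:
508: 0
515: 17  (via 508)
513: 21  (via 515)
552: 24  (via 515)
503: 29  (via 552)
525: 37  (via 513)
524: 40  (via 552)
551: 40  (via 513)
538: 42  (via 503)
549: 43  (via 551)
Shortest route: 508 → 515 → 513 → 551 → 549 = 43 s.

43 s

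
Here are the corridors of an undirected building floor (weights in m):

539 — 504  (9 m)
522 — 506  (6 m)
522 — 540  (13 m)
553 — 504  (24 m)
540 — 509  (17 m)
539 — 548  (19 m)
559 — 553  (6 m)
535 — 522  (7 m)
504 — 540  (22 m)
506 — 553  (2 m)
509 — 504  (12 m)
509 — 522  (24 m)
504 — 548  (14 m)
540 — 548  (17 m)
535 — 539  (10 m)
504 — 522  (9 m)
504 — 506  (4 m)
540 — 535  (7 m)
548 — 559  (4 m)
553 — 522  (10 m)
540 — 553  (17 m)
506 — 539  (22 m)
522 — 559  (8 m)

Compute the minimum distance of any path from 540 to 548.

Shortest distances from 540:
540: 0
535: 7  (via 540)
522: 13  (via 540)
539: 17  (via 535)
509: 17  (via 540)
553: 17  (via 540)
548: 17  (via 540)
Shortest route: 540 → 548 = 17 m.

17 m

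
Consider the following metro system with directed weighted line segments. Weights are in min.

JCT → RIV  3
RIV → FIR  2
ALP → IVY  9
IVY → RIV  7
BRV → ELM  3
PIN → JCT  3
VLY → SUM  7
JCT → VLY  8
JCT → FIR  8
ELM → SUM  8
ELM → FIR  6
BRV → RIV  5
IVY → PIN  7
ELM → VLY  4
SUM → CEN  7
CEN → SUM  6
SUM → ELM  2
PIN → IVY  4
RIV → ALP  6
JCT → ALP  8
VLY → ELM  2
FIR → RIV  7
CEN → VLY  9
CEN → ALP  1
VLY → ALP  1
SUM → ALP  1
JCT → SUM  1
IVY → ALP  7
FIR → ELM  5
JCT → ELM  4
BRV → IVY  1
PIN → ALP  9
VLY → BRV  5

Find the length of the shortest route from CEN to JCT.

20 min

Shortest distances from CEN:
CEN: 0
ALP: 1  (via CEN)
SUM: 6  (via CEN)
ELM: 8  (via SUM)
VLY: 9  (via CEN)
IVY: 10  (via ALP)
BRV: 14  (via VLY)
FIR: 14  (via ELM)
PIN: 17  (via IVY)
RIV: 17  (via IVY)
JCT: 20  (via PIN)
Shortest route: CEN → ALP → IVY → PIN → JCT = 20 min.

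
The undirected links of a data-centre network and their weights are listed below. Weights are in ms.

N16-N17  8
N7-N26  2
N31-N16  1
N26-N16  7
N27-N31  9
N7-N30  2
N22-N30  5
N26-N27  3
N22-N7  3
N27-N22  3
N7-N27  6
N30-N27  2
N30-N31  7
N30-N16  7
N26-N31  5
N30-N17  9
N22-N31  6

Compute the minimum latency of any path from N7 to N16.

Compare a few routes:
N7 - N26 - N16: 2+7 = 9
N7 - N26 - N31 - N16: 2+5+1 = 8
The minimum is 8 ms via N7 - N26 - N31 - N16.

8 ms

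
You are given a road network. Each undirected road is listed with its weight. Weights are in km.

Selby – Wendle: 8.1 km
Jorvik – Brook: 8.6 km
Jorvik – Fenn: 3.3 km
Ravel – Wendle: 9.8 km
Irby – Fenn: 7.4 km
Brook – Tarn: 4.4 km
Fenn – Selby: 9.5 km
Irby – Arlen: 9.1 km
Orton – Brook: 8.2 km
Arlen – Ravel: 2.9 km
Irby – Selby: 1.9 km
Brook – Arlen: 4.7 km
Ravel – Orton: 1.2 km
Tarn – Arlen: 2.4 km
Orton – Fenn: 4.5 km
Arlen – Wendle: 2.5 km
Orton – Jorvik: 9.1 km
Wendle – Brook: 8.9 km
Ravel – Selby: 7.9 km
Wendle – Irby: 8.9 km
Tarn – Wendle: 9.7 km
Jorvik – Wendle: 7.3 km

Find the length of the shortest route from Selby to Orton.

Running Dijkstra from Selby:
Selby: 0
Irby: 1.9  (via Selby)
Ravel: 7.9  (via Selby)
Wendle: 8.1  (via Selby)
Orton: 9.1  (via Ravel)
Shortest route: Selby → Ravel → Orton = 9.1 km.

9.1 km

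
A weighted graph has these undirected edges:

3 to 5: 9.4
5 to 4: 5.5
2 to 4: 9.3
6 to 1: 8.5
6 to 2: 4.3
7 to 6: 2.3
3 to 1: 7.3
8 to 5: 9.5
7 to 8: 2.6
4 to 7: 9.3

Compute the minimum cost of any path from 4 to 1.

20.1

Shortest distances from 4:
4: 0
5: 5.5  (via 4)
2: 9.3  (via 4)
7: 9.3  (via 4)
6: 11.6  (via 7)
8: 11.9  (via 7)
3: 14.9  (via 5)
1: 20.1  (via 6)
Shortest route: 4 → 7 → 6 → 1 = 20.1.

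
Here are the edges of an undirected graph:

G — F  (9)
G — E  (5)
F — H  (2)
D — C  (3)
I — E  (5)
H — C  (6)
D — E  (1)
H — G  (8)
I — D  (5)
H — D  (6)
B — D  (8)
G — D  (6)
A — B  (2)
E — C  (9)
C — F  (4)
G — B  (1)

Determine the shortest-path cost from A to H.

11

Candidate routes:
A–B–G–D–H: 2+1+6+6 = 15
A–B–G–H: 2+1+8 = 11
A–B–G–F–H: 2+1+9+2 = 14
Cheapest is A–B–G–H at 11.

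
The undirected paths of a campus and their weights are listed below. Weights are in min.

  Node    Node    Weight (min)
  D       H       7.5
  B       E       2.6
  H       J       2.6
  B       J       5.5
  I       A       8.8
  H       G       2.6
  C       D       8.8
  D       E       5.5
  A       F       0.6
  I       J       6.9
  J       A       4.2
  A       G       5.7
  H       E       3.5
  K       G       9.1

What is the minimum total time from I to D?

Enumerating some paths:
I - J - B - E - D: 6.9+5.5+2.6+5.5 = 20.5
I - J - H - D: 6.9+2.6+7.5 = 17
I - J - H - E - D: 6.9+2.6+3.5+5.5 = 18.5
Cheapest is I - J - H - D at 17 min.

17 min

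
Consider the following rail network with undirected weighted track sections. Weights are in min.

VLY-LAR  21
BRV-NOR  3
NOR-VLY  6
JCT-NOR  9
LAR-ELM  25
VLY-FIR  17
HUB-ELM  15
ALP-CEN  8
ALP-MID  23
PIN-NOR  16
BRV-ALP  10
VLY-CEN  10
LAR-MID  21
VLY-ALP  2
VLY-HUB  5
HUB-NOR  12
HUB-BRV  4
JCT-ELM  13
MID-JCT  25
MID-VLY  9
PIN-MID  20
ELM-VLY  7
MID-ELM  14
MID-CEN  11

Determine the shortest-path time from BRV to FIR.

26 min

Running Dijkstra from BRV:
BRV: 0
NOR: 3  (via BRV)
HUB: 4  (via BRV)
VLY: 9  (via NOR)
ALP: 10  (via BRV)
JCT: 12  (via NOR)
ELM: 16  (via VLY)
MID: 18  (via VLY)
CEN: 18  (via ALP)
PIN: 19  (via NOR)
FIR: 26  (via VLY)
Shortest route: BRV–NOR–VLY–FIR = 26 min.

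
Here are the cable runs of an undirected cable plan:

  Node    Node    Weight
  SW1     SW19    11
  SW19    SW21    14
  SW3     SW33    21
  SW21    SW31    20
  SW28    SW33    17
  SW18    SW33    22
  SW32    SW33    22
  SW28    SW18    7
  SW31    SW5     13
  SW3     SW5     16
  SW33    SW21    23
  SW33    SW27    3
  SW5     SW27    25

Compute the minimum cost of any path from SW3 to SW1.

69

Running Dijkstra from SW3:
SW3: 0
SW5: 16  (via SW3)
SW33: 21  (via SW3)
SW27: 24  (via SW33)
SW31: 29  (via SW5)
SW28: 38  (via SW33)
SW18: 43  (via SW33)
SW32: 43  (via SW33)
SW21: 44  (via SW33)
SW19: 58  (via SW21)
SW1: 69  (via SW19)
Shortest route: SW3 → SW33 → SW21 → SW19 → SW1 = 69.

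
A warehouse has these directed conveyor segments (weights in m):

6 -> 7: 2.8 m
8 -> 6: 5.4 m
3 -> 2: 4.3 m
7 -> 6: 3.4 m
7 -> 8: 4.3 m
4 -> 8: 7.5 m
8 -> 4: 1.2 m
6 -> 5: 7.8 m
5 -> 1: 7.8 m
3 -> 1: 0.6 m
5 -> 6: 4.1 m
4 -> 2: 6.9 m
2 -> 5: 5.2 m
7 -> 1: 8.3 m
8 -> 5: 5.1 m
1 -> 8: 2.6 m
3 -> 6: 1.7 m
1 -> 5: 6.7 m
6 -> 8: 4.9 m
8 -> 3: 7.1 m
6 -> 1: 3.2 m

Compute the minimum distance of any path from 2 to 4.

Candidate routes:
2–5–6–8–4: 5.2+4.1+4.9+1.2 = 15.4
2–5–1–8–4: 5.2+7.8+2.6+1.2 = 16.8
2–5–6–1–8–4: 5.2+4.1+3.2+2.6+1.2 = 16.3
Cheapest is 2–5–6–8–4 at 15.4 m.

15.4 m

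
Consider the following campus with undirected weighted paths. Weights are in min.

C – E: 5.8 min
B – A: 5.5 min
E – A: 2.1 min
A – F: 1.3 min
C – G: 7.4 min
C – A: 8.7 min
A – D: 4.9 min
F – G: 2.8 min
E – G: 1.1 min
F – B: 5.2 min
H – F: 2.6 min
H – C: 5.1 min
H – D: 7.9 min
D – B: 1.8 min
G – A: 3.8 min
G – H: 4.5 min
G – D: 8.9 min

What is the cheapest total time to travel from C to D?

Running Dijkstra from C:
C: 0
H: 5.1  (via C)
E: 5.8  (via C)
G: 6.9  (via E)
F: 7.7  (via H)
A: 7.9  (via E)
D: 12.8  (via A)
Shortest route: C → E → A → D = 12.8 min.

12.8 min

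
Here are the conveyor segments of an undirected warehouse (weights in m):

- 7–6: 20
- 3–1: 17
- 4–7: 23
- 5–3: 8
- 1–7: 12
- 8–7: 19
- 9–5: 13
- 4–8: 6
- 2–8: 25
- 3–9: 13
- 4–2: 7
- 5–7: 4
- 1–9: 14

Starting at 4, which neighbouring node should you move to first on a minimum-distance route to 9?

7

Candidate routes:
4 - 7 - 5 - 9: 23+4+13 = 40
4 - 8 - 7 - 5 - 9: 6+19+4+13 = 42
The minimum is 40 m via 4 - 7 - 5 - 9.
So from 4 the first move is to 7.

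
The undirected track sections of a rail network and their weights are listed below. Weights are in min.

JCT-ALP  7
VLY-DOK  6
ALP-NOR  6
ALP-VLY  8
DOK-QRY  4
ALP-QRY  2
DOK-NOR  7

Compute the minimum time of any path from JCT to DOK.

Candidate routes:
JCT → ALP → QRY → DOK: 7+2+4 = 13
JCT → ALP → NOR → DOK: 7+6+7 = 20
JCT → ALP → VLY → DOK: 7+8+6 = 21
The minimum is 13 min via JCT → ALP → QRY → DOK.

13 min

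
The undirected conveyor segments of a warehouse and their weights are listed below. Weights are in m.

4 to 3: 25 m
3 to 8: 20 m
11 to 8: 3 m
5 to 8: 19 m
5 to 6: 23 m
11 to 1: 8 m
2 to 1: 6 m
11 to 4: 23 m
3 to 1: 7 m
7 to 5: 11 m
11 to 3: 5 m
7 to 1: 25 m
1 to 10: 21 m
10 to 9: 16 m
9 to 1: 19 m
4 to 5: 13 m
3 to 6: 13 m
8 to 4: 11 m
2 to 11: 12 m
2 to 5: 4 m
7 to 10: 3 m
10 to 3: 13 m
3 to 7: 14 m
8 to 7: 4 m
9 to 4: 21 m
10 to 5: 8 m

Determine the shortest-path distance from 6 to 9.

39 m

Compare a few routes:
6 → 3 → 11 → 1 → 9: 13+5+8+19 = 45
6 → 3 → 11 → 8 → 7 → 10 → 9: 13+5+3+4+3+16 = 44
6 → 3 → 1 → 9: 13+7+19 = 39
6 → 3 → 10 → 9: 13+13+16 = 42
The minimum is 39 m via 6 → 3 → 1 → 9.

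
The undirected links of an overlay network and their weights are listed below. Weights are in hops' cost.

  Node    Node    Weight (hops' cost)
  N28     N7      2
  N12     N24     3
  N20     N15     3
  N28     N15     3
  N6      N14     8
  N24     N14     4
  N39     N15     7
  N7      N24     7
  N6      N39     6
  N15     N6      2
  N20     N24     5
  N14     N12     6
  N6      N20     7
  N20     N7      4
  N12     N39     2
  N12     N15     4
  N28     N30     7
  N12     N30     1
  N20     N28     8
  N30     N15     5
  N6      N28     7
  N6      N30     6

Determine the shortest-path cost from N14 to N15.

10 hops' cost

Running Dijkstra from N14:
N14: 0
N24: 4  (via N14)
N12: 6  (via N14)
N30: 7  (via N12)
N6: 8  (via N14)
N39: 8  (via N12)
N20: 9  (via N24)
N15: 10  (via N12)
Shortest route: N14 → N12 → N15 = 10 hops' cost.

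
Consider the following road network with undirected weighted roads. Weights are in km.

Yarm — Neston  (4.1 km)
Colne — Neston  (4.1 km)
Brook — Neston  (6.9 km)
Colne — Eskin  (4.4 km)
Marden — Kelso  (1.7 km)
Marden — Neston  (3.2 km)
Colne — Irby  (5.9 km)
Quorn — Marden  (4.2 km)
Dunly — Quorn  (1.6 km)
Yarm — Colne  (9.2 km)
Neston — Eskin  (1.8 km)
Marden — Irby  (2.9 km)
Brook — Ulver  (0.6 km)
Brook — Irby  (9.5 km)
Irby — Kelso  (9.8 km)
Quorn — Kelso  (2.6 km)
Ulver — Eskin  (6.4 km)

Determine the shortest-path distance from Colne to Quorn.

Compare a few routes:
Colne - Irby - Marden - Quorn: 5.9+2.9+4.2 = 13
Colne - Neston - Marden - Kelso - Quorn: 4.1+3.2+1.7+2.6 = 11.6
Colne - Neston - Marden - Quorn: 4.1+3.2+4.2 = 11.5
Colne - Irby - Marden - Kelso - Quorn: 5.9+2.9+1.7+2.6 = 13.1
The minimum is 11.5 km via Colne - Neston - Marden - Quorn.

11.5 km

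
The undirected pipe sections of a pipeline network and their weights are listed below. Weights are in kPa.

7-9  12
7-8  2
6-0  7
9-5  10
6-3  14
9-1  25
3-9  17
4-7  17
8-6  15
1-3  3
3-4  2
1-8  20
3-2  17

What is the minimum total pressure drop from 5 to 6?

Compare a few routes:
5 → 9 → 7 → 8 → 6: 10+12+2+15 = 39
5 → 9 → 1 → 3 → 6: 10+25+3+14 = 52
5 → 9 → 3 → 6: 10+17+14 = 41
Cheapest is 5 → 9 → 7 → 8 → 6 at 39 kPa.

39 kPa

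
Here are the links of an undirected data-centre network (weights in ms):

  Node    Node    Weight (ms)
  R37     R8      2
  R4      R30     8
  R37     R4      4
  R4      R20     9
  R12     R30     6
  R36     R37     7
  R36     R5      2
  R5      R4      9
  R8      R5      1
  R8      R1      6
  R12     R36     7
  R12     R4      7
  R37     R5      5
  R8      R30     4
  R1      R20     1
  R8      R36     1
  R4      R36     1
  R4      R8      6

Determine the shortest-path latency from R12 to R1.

14 ms

Enumerating some paths:
R12 → R4 → R36 → R8 → R1: 7+1+1+6 = 15
R12 → R36 → R8 → R1: 7+1+6 = 14
Cheapest is R12 → R36 → R8 → R1 at 14 ms.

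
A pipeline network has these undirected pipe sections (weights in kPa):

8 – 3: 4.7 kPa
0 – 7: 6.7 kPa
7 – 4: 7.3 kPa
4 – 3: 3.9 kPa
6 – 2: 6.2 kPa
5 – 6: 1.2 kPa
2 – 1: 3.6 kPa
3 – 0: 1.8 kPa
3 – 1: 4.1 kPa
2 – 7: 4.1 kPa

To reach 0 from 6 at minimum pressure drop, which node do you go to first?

2

Candidate routes:
6–2–1–3–0: 6.2+3.6+4.1+1.8 = 15.7
6–2–7–0: 6.2+4.1+6.7 = 17
The minimum is 15.7 kPa via 6–2–1–3–0.
So from 6 the first move is to 2.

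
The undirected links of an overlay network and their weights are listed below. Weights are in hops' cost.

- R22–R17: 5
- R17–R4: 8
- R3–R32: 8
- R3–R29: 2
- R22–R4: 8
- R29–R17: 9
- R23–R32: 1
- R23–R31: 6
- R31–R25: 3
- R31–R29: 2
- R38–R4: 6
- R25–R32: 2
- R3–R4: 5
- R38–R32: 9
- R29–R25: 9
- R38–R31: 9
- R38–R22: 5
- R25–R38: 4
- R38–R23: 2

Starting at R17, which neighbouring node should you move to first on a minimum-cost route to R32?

Candidate routes:
R17 → R29 → R31 → R25 → R32: 9+2+3+2 = 16
R17 → R22 → R38 → R23 → R32: 5+5+2+1 = 13
Cheapest is R17 → R22 → R38 → R23 → R32 at 13 hops' cost.
So from R17 the first move is to R22.

R22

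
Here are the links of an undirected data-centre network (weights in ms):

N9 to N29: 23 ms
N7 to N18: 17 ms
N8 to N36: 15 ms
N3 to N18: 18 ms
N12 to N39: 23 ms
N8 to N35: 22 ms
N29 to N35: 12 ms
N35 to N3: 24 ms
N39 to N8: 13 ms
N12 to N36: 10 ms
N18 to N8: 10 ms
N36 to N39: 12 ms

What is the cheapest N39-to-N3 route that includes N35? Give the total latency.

59 ms

Best N39 to N35: N39–N8–N35 costing 35
Best N35 to N3: N35–N3 costing 24
Total via N35: 35 + 24 = 59 ms.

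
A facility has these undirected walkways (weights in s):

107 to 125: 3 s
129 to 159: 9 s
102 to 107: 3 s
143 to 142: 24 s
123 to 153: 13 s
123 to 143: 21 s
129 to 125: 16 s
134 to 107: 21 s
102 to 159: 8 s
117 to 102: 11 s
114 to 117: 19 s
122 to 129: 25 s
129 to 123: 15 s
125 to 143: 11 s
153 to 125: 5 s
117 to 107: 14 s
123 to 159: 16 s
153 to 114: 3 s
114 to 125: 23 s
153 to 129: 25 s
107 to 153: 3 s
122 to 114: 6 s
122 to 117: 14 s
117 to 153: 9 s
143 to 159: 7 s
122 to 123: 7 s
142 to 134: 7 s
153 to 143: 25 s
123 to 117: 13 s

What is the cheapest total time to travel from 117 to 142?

Enumerating some paths:
117–102–107–134–142: 11+3+21+7 = 42
117–153–125–107–134–142: 9+5+3+21+7 = 45
117–107–134–142: 14+21+7 = 42
117–153–107–134–142: 9+3+21+7 = 40
Cheapest is 117–153–107–134–142 at 40 s.

40 s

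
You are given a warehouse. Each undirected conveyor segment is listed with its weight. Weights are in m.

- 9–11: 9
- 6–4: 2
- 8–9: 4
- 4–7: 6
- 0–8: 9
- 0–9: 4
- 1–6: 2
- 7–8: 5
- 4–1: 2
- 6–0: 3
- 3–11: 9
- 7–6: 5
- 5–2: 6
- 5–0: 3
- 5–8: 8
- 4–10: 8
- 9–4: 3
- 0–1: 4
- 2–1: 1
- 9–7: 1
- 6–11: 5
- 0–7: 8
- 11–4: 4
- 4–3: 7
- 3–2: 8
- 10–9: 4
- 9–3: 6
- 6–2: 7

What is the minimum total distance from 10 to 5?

11 m

Candidate routes:
10 - 9 - 0 - 5: 4+4+3 = 11
10 - 9 - 4 - 6 - 0 - 5: 4+3+2+3+3 = 15
The minimum is 11 m via 10 - 9 - 0 - 5.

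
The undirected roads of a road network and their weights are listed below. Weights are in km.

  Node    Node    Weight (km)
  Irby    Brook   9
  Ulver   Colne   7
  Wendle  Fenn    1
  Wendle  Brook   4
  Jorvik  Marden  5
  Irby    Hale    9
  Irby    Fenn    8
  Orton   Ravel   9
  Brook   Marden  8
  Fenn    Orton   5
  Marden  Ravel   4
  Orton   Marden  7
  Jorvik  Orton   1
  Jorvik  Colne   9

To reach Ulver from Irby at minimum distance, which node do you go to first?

Fenn

Enumerating some paths:
Irby → Brook → Wendle → Fenn → Orton → Jorvik → Colne → Ulver: 9+4+1+5+1+9+7 = 36
Irby → Brook → Marden → Jorvik → Colne → Ulver: 9+8+5+9+7 = 38
Irby → Fenn → Orton → Jorvik → Colne → Ulver: 8+5+1+9+7 = 30
Cheapest is Irby → Fenn → Orton → Jorvik → Colne → Ulver at 30 km.
So from Irby the first move is to Fenn.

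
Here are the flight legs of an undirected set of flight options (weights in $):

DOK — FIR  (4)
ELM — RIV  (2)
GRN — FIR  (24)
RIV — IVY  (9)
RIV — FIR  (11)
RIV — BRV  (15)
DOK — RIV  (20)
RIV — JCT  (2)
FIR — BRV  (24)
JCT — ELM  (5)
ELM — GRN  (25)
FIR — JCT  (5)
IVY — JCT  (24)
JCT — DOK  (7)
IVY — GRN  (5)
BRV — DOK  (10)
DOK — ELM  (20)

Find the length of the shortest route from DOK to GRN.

Settle nodes by increasing distance from DOK:
DOK: 0
FIR: 4  (via DOK)
JCT: 7  (via DOK)
RIV: 9  (via JCT)
BRV: 10  (via DOK)
ELM: 11  (via RIV)
IVY: 18  (via RIV)
GRN: 23  (via IVY)
Shortest route: DOK → JCT → RIV → IVY → GRN = $23.

$23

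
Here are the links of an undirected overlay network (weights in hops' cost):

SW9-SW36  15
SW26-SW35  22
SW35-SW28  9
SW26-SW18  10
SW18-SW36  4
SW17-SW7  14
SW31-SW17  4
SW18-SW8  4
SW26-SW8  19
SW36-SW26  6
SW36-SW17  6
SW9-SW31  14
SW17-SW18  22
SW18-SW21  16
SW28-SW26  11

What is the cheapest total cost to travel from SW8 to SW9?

Shortest distances from SW8:
SW8: 0
SW18: 4  (via SW8)
SW36: 8  (via SW18)
SW17: 14  (via SW36)
SW26: 14  (via SW18)
SW31: 18  (via SW17)
SW21: 20  (via SW18)
SW9: 23  (via SW36)
Shortest route: SW8–SW18–SW36–SW9 = 23 hops' cost.

23 hops' cost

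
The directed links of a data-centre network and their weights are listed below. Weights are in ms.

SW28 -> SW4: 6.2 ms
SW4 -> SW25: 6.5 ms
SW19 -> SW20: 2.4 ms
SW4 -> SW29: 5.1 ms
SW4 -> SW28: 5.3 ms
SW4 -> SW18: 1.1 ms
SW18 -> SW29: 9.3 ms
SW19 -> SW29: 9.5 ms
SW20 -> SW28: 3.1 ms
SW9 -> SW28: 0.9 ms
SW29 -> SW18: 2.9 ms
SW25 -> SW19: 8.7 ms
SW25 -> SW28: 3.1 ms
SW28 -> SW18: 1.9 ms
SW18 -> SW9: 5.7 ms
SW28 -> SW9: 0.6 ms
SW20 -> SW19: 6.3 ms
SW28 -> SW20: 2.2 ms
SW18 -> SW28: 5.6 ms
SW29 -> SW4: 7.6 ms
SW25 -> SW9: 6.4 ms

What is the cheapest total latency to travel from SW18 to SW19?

Candidate routes:
SW18 → SW28 → SW4 → SW25 → SW19: 5.6+6.2+6.5+8.7 = 27
SW18 → SW28 → SW20 → SW19: 5.6+2.2+6.3 = 14.1
SW18 → SW9 → SW28 → SW20 → SW19: 5.7+0.9+2.2+6.3 = 15.1
Cheapest is SW18 → SW28 → SW20 → SW19 at 14.1 ms.

14.1 ms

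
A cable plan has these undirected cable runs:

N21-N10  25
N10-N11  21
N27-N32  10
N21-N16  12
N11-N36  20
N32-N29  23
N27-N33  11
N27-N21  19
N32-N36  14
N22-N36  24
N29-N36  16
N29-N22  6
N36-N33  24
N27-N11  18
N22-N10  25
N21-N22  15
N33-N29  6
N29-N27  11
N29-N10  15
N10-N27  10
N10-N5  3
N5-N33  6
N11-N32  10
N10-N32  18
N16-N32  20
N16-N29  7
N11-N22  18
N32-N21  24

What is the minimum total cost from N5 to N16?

Enumerating some paths:
N5–N33–N29–N16: 6+6+7 = 19
N5–N10–N27–N29–N16: 3+10+11+7 = 31
N5–N10–N29–N16: 3+15+7 = 25
N5–N33–N27–N29–N16: 6+11+11+7 = 35
Cheapest is N5–N33–N29–N16 at 19.

19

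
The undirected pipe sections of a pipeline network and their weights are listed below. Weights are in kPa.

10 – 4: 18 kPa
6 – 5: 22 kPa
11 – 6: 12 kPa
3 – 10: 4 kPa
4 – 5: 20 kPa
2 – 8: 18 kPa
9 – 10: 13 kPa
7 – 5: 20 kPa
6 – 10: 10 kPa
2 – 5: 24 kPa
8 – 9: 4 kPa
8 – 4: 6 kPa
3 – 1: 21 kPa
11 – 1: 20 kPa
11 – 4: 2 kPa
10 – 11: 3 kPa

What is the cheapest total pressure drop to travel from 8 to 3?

15 kPa

Enumerating some paths:
8 - 4 - 11 - 6 - 10 - 3: 6+2+12+10+4 = 34
8 - 4 - 11 - 10 - 3: 6+2+3+4 = 15
8 - 4 - 10 - 3: 6+18+4 = 28
8 - 9 - 10 - 3: 4+13+4 = 21
Cheapest is 8 - 4 - 11 - 10 - 3 at 15 kPa.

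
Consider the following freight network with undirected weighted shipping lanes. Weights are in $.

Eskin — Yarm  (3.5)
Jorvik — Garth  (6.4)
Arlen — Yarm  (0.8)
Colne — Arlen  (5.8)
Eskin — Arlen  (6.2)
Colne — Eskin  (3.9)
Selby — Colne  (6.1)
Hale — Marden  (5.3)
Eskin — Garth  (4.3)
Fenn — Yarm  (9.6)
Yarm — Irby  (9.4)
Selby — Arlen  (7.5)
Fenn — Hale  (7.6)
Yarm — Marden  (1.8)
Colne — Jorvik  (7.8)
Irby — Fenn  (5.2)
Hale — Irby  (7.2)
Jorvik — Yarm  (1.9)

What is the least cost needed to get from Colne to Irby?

$16

Shortest distances from Colne:
Colne: 0
Eskin: 3.9  (via Colne)
Arlen: 5.8  (via Colne)
Selby: 6.1  (via Colne)
Yarm: 6.6  (via Arlen)
Jorvik: 7.8  (via Colne)
Garth: 8.2  (via Eskin)
Marden: 8.4  (via Yarm)
Hale: 13.7  (via Marden)
Irby: 16  (via Yarm)
Shortest route: Colne–Arlen–Yarm–Irby = $16.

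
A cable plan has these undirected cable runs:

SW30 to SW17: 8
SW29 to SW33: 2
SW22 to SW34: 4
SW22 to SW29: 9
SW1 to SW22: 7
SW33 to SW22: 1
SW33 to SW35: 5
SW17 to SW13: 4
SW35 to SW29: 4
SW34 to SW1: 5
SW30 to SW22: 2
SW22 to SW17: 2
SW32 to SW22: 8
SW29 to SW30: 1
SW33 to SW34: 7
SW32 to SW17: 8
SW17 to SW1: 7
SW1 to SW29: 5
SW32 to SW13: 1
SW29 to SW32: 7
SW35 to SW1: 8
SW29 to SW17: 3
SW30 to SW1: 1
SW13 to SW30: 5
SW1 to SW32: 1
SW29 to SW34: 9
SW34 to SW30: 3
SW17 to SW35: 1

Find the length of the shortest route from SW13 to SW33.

6

Running Dijkstra from SW13:
SW13: 0
SW32: 1  (via SW13)
SW1: 2  (via SW32)
SW30: 3  (via SW1)
SW17: 4  (via SW13)
SW29: 4  (via SW30)
SW22: 5  (via SW30)
SW35: 5  (via SW17)
SW34: 6  (via SW30)
SW33: 6  (via SW29)
Shortest route: SW13–SW32–SW1–SW30–SW29–SW33 = 6.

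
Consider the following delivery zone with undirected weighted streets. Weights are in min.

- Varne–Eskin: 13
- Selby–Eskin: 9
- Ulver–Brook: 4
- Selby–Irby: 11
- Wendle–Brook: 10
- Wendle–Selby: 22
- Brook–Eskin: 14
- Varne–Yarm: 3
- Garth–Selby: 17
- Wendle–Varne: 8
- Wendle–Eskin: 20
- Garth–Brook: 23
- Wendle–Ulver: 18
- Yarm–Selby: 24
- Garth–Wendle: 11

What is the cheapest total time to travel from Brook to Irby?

Running Dijkstra from Brook:
Brook: 0
Ulver: 4  (via Brook)
Wendle: 10  (via Brook)
Eskin: 14  (via Brook)
Varne: 18  (via Wendle)
Yarm: 21  (via Varne)
Garth: 21  (via Wendle)
Selby: 23  (via Eskin)
Irby: 34  (via Selby)
Shortest route: Brook → Eskin → Selby → Irby = 34 min.

34 min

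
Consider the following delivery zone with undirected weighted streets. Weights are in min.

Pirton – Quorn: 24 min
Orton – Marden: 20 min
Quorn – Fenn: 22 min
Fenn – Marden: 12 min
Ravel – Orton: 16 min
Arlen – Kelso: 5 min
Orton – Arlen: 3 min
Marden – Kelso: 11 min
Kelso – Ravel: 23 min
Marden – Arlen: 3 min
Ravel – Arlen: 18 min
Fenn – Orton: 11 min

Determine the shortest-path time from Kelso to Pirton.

Compare a few routes:
Kelso - Arlen - Orton - Fenn - Quorn - Pirton: 5+3+11+22+24 = 65
Kelso - Marden - Fenn - Quorn - Pirton: 11+12+22+24 = 69
Kelso - Marden - Arlen - Orton - Fenn - Quorn - Pirton: 11+3+3+11+22+24 = 74
Kelso - Arlen - Marden - Fenn - Quorn - Pirton: 5+3+12+22+24 = 66
Cheapest is Kelso - Arlen - Orton - Fenn - Quorn - Pirton at 65 min.

65 min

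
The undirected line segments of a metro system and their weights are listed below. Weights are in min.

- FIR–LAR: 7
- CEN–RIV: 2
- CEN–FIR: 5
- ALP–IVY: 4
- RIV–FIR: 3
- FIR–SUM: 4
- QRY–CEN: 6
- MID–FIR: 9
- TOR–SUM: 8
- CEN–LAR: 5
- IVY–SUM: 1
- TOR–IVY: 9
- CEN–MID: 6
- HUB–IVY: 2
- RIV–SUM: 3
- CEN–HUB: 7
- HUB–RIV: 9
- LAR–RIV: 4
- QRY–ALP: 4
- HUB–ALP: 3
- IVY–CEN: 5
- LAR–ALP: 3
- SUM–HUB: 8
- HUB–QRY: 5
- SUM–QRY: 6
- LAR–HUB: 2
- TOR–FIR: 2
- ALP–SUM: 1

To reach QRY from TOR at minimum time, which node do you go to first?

FIR

Candidate routes:
TOR–FIR–SUM–QRY: 2+4+6 = 12
TOR–FIR–SUM–ALP–QRY: 2+4+1+4 = 11
The minimum is 11 min via TOR–FIR–SUM–ALP–QRY.
So from TOR the first move is to FIR.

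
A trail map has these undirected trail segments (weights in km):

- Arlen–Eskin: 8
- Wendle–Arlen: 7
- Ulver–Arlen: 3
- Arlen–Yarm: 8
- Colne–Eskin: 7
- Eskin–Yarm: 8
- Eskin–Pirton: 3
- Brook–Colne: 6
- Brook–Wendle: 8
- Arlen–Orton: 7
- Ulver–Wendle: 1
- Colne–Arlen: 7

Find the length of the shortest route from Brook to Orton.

19 km

Candidate routes:
Brook → Colne → Arlen → Orton: 6+7+7 = 20
Brook → Wendle → Ulver → Arlen → Orton: 8+1+3+7 = 19
The minimum is 19 km via Brook → Wendle → Ulver → Arlen → Orton.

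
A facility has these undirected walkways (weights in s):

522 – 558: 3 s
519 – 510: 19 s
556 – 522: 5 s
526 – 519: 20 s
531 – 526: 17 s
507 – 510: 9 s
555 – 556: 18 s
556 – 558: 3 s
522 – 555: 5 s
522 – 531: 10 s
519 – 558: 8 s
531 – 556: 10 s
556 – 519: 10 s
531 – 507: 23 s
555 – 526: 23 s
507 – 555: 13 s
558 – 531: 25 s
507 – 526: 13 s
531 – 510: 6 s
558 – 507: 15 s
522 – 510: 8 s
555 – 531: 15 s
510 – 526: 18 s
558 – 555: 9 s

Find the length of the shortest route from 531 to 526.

Candidate routes:
531 → 526: 17 = 17
531 → 510 → 526: 6+18 = 24
531 → 510 → 507 → 526: 6+9+13 = 28
The minimum is 17 s via 531 → 526.

17 s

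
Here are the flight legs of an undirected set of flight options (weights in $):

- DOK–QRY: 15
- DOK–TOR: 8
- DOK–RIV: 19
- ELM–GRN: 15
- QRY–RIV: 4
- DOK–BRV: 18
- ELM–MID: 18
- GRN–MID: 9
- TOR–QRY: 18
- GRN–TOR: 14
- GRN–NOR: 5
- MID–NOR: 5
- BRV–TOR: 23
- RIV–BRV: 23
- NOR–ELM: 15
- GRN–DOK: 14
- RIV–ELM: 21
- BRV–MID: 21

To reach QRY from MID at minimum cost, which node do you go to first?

Compare a few routes:
MID–NOR–GRN–DOK–QRY: 5+5+14+15 = 39
MID–GRN–TOR–QRY: 9+14+18 = 41
MID–GRN–DOK–QRY: 9+14+15 = 38
MID–NOR–GRN–TOR–QRY: 5+5+14+18 = 42
Cheapest is MID–GRN–DOK–QRY at $38.
So from MID the first move is to GRN.

GRN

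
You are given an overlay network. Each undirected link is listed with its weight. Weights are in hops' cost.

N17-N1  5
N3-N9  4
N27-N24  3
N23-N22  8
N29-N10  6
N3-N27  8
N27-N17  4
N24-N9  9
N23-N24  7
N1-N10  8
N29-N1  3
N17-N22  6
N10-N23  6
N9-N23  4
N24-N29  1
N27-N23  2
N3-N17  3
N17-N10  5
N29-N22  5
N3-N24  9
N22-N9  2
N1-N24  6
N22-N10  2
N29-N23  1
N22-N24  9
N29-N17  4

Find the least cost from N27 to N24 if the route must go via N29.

4 hops' cost

Shortest N27→N29: N27 → N23 → N29 = 3
Best N29 to N24: N29 → N24 costing 1
Total via N29: 3 + 1 = 4 hops' cost.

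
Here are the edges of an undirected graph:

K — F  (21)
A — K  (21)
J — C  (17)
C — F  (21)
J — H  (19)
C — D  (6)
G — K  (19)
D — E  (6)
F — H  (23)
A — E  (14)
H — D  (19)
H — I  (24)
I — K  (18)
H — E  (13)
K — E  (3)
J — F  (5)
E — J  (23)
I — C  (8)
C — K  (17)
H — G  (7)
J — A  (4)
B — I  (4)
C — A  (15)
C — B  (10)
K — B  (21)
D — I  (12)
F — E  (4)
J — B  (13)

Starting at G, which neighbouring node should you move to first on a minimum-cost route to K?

K

Enumerating some paths:
G–H–D–E–K: 7+19+6+3 = 35
G–H–F–E–K: 7+23+4+3 = 37
G–H–E–K: 7+13+3 = 23
G–K: 19 = 19
The minimum is 19 via G–K.
So from G the first move is to K.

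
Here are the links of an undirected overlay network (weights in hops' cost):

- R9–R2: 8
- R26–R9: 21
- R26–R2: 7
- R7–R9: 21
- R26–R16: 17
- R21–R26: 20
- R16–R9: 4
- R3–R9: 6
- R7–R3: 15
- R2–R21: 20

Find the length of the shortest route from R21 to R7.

Settle nodes by increasing distance from R21:
R21: 0
R2: 20  (via R21)
R26: 20  (via R21)
R9: 28  (via R2)
R16: 32  (via R9)
R3: 34  (via R9)
R7: 49  (via R9)
Shortest route: R21 → R2 → R9 → R7 = 49 hops' cost.

49 hops' cost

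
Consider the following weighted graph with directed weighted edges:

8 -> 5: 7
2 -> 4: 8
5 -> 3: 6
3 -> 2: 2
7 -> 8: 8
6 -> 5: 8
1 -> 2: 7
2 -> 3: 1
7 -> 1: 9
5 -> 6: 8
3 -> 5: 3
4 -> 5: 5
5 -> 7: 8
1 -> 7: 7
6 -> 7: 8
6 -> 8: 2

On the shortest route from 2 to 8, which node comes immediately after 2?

Enumerating some paths:
2–4–5–6–8: 8+5+8+2 = 23
2–3–5–6–7–8: 1+3+8+8+8 = 28
2–3–5–7–8: 1+3+8+8 = 20
2–3–5–6–8: 1+3+8+2 = 14
The minimum is 14 via 2–3–5–6–8.
So from 2 the first move is to 3.

3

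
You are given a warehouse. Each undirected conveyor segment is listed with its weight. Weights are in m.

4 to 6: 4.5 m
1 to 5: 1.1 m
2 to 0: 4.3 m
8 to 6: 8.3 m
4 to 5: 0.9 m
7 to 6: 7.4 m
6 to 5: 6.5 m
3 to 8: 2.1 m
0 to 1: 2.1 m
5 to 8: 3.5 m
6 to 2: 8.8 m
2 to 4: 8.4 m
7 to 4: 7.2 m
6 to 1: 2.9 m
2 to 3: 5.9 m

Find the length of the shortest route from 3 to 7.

Candidate routes:
3 → 8 → 5 → 1 → 6 → 7: 2.1+3.5+1.1+2.9+7.4 = 17
3 → 8 → 6 → 7: 2.1+8.3+7.4 = 17.8
3 → 8 → 5 → 4 → 7: 2.1+3.5+0.9+7.2 = 13.7
The minimum is 13.7 m via 3 → 8 → 5 → 4 → 7.

13.7 m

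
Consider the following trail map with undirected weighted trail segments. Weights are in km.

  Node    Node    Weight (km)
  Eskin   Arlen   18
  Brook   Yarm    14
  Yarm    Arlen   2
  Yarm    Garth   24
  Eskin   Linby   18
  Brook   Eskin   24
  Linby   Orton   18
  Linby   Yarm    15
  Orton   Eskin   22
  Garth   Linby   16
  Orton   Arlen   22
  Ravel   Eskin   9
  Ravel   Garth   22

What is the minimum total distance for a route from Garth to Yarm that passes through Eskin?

51 km

Shortest Garth→Eskin: Garth → Ravel → Eskin = 31
Best Eskin to Yarm: Eskin → Arlen → Yarm costing 20
Total via Eskin: 31 + 20 = 51 km.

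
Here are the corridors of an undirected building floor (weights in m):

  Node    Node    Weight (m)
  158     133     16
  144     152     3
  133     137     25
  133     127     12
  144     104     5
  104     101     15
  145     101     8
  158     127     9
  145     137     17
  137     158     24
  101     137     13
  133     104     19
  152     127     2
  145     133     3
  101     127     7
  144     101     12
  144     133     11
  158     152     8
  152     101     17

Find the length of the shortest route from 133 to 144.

11 m

Shortest distances from 133:
133: 0
145: 3  (via 133)
101: 11  (via 145)
144: 11  (via 133)
Shortest route: 133 → 144 = 11 m.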